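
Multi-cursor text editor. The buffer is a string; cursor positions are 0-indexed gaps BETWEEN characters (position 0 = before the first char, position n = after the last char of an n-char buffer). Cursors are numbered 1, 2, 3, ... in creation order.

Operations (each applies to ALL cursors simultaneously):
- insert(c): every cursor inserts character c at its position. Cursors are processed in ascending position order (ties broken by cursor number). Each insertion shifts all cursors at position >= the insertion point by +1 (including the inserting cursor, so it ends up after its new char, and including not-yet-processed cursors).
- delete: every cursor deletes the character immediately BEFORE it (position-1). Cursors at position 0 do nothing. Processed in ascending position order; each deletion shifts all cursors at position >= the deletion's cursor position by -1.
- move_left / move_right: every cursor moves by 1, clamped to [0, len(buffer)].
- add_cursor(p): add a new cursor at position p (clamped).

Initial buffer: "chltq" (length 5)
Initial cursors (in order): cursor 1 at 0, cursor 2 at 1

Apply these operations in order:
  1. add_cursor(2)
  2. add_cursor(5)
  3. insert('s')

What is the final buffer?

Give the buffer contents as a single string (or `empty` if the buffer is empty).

After op 1 (add_cursor(2)): buffer="chltq" (len 5), cursors c1@0 c2@1 c3@2, authorship .....
After op 2 (add_cursor(5)): buffer="chltq" (len 5), cursors c1@0 c2@1 c3@2 c4@5, authorship .....
After op 3 (insert('s')): buffer="scshsltqs" (len 9), cursors c1@1 c2@3 c3@5 c4@9, authorship 1.2.3...4

Answer: scshsltqs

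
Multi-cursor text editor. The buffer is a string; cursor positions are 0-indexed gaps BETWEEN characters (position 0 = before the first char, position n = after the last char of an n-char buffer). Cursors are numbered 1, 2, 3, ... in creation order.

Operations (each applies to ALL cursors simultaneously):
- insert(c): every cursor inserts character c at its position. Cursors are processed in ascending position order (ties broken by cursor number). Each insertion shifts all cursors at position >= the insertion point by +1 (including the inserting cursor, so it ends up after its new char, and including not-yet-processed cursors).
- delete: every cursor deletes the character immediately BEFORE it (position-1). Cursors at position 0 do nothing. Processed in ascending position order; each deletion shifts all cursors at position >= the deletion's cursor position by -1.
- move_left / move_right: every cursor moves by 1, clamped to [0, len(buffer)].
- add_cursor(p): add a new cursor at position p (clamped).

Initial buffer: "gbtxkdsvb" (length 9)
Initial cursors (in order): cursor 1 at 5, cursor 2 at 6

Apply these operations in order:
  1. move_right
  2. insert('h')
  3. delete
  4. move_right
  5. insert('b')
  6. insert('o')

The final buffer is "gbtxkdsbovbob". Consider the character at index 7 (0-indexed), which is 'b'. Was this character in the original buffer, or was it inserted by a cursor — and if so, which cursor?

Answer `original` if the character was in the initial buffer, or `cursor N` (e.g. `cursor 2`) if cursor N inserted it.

After op 1 (move_right): buffer="gbtxkdsvb" (len 9), cursors c1@6 c2@7, authorship .........
After op 2 (insert('h')): buffer="gbtxkdhshvb" (len 11), cursors c1@7 c2@9, authorship ......1.2..
After op 3 (delete): buffer="gbtxkdsvb" (len 9), cursors c1@6 c2@7, authorship .........
After op 4 (move_right): buffer="gbtxkdsvb" (len 9), cursors c1@7 c2@8, authorship .........
After op 5 (insert('b')): buffer="gbtxkdsbvbb" (len 11), cursors c1@8 c2@10, authorship .......1.2.
After op 6 (insert('o')): buffer="gbtxkdsbovbob" (len 13), cursors c1@9 c2@12, authorship .......11.22.
Authorship (.=original, N=cursor N): . . . . . . . 1 1 . 2 2 .
Index 7: author = 1

Answer: cursor 1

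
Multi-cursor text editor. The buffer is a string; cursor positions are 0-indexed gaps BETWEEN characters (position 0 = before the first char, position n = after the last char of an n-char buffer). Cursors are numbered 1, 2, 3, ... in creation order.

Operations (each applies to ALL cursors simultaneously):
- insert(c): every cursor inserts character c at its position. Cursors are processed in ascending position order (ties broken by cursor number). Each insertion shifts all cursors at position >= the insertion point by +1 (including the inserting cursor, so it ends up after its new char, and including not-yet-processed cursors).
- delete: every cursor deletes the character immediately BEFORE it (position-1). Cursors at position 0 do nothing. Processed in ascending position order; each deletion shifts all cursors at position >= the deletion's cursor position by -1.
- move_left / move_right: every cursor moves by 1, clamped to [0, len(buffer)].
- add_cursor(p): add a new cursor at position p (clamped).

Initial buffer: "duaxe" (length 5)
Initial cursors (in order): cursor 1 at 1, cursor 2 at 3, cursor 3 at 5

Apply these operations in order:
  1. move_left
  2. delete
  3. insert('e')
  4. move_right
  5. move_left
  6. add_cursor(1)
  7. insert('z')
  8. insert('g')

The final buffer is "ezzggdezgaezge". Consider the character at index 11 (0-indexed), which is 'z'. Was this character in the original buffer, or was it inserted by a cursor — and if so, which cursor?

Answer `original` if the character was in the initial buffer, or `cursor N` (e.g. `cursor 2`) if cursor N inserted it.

Answer: cursor 3

Derivation:
After op 1 (move_left): buffer="duaxe" (len 5), cursors c1@0 c2@2 c3@4, authorship .....
After op 2 (delete): buffer="dae" (len 3), cursors c1@0 c2@1 c3@2, authorship ...
After op 3 (insert('e')): buffer="edeaee" (len 6), cursors c1@1 c2@3 c3@5, authorship 1.2.3.
After op 4 (move_right): buffer="edeaee" (len 6), cursors c1@2 c2@4 c3@6, authorship 1.2.3.
After op 5 (move_left): buffer="edeaee" (len 6), cursors c1@1 c2@3 c3@5, authorship 1.2.3.
After op 6 (add_cursor(1)): buffer="edeaee" (len 6), cursors c1@1 c4@1 c2@3 c3@5, authorship 1.2.3.
After op 7 (insert('z')): buffer="ezzdezaeze" (len 10), cursors c1@3 c4@3 c2@6 c3@9, authorship 114.22.33.
After op 8 (insert('g')): buffer="ezzggdezgaezge" (len 14), cursors c1@5 c4@5 c2@9 c3@13, authorship 11414.222.333.
Authorship (.=original, N=cursor N): 1 1 4 1 4 . 2 2 2 . 3 3 3 .
Index 11: author = 3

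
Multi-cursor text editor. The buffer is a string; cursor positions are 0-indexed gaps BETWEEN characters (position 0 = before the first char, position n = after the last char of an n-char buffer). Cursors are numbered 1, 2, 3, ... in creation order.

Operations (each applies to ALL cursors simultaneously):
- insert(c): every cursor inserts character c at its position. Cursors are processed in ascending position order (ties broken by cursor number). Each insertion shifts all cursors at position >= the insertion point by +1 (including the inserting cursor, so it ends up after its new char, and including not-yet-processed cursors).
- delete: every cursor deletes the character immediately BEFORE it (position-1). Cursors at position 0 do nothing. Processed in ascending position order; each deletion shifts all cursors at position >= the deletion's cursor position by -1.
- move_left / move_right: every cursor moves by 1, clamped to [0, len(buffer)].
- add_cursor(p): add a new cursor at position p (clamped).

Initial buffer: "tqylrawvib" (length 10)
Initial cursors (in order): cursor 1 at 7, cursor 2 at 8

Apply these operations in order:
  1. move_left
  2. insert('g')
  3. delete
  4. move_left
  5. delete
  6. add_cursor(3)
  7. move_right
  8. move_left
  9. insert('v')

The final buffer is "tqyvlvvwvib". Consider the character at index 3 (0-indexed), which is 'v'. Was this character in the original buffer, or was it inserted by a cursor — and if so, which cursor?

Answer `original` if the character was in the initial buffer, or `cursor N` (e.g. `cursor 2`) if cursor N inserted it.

After op 1 (move_left): buffer="tqylrawvib" (len 10), cursors c1@6 c2@7, authorship ..........
After op 2 (insert('g')): buffer="tqylragwgvib" (len 12), cursors c1@7 c2@9, authorship ......1.2...
After op 3 (delete): buffer="tqylrawvib" (len 10), cursors c1@6 c2@7, authorship ..........
After op 4 (move_left): buffer="tqylrawvib" (len 10), cursors c1@5 c2@6, authorship ..........
After op 5 (delete): buffer="tqylwvib" (len 8), cursors c1@4 c2@4, authorship ........
After op 6 (add_cursor(3)): buffer="tqylwvib" (len 8), cursors c3@3 c1@4 c2@4, authorship ........
After op 7 (move_right): buffer="tqylwvib" (len 8), cursors c3@4 c1@5 c2@5, authorship ........
After op 8 (move_left): buffer="tqylwvib" (len 8), cursors c3@3 c1@4 c2@4, authorship ........
After op 9 (insert('v')): buffer="tqyvlvvwvib" (len 11), cursors c3@4 c1@7 c2@7, authorship ...3.12....
Authorship (.=original, N=cursor N): . . . 3 . 1 2 . . . .
Index 3: author = 3

Answer: cursor 3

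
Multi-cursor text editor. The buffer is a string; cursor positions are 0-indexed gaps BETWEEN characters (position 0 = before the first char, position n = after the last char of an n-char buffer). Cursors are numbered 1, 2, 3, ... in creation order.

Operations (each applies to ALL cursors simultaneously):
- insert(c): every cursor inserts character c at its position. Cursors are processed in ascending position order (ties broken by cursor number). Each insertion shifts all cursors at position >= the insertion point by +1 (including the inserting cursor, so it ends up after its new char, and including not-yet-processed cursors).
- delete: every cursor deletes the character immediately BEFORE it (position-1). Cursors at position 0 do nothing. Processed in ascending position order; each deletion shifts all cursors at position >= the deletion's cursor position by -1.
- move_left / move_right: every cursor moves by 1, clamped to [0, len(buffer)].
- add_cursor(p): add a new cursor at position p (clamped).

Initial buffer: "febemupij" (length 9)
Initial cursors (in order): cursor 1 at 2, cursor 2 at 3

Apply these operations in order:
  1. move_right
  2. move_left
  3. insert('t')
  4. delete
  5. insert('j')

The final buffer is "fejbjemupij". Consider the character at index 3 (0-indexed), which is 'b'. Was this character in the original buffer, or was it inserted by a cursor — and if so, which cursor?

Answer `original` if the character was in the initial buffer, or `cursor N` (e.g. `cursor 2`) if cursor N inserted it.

Answer: original

Derivation:
After op 1 (move_right): buffer="febemupij" (len 9), cursors c1@3 c2@4, authorship .........
After op 2 (move_left): buffer="febemupij" (len 9), cursors c1@2 c2@3, authorship .........
After op 3 (insert('t')): buffer="fetbtemupij" (len 11), cursors c1@3 c2@5, authorship ..1.2......
After op 4 (delete): buffer="febemupij" (len 9), cursors c1@2 c2@3, authorship .........
After op 5 (insert('j')): buffer="fejbjemupij" (len 11), cursors c1@3 c2@5, authorship ..1.2......
Authorship (.=original, N=cursor N): . . 1 . 2 . . . . . .
Index 3: author = original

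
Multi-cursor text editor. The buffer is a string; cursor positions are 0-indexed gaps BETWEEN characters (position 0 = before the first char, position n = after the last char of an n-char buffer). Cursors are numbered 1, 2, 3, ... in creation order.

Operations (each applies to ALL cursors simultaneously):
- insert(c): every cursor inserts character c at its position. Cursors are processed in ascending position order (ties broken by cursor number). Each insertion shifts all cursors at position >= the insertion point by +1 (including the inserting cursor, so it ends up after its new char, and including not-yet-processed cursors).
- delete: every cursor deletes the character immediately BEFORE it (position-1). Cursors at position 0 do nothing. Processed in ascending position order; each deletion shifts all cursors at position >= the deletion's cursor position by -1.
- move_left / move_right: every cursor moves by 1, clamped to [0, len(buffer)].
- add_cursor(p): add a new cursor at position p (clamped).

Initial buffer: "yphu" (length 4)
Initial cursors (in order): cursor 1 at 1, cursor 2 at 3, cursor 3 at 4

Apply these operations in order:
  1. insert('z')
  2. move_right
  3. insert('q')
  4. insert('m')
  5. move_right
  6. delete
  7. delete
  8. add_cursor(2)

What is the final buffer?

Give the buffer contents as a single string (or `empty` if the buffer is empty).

After op 1 (insert('z')): buffer="yzphzuz" (len 7), cursors c1@2 c2@5 c3@7, authorship .1..2.3
After op 2 (move_right): buffer="yzphzuz" (len 7), cursors c1@3 c2@6 c3@7, authorship .1..2.3
After op 3 (insert('q')): buffer="yzpqhzuqzq" (len 10), cursors c1@4 c2@8 c3@10, authorship .1.1.2.233
After op 4 (insert('m')): buffer="yzpqmhzuqmzqm" (len 13), cursors c1@5 c2@10 c3@13, authorship .1.11.2.22333
After op 5 (move_right): buffer="yzpqmhzuqmzqm" (len 13), cursors c1@6 c2@11 c3@13, authorship .1.11.2.22333
After op 6 (delete): buffer="yzpqmzuqmq" (len 10), cursors c1@5 c2@9 c3@10, authorship .1.112.223
After op 7 (delete): buffer="yzpqzuq" (len 7), cursors c1@4 c2@7 c3@7, authorship .1.12.2
After op 8 (add_cursor(2)): buffer="yzpqzuq" (len 7), cursors c4@2 c1@4 c2@7 c3@7, authorship .1.12.2

Answer: yzpqzuq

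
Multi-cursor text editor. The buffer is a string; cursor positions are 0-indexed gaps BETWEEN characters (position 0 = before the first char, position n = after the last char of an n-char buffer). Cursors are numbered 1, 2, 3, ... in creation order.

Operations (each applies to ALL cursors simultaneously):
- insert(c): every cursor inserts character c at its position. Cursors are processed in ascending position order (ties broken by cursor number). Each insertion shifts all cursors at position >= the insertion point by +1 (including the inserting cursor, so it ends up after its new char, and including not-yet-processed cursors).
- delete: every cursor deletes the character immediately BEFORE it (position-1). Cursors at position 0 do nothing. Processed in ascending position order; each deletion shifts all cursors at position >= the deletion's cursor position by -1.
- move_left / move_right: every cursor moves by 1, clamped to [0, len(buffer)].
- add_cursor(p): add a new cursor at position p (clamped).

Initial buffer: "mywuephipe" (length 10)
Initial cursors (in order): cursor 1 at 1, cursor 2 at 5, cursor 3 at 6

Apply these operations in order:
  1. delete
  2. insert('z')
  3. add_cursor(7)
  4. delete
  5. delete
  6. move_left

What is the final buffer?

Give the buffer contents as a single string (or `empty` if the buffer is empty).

Answer: ipe

Derivation:
After op 1 (delete): buffer="ywuhipe" (len 7), cursors c1@0 c2@3 c3@3, authorship .......
After op 2 (insert('z')): buffer="zywuzzhipe" (len 10), cursors c1@1 c2@6 c3@6, authorship 1...23....
After op 3 (add_cursor(7)): buffer="zywuzzhipe" (len 10), cursors c1@1 c2@6 c3@6 c4@7, authorship 1...23....
After op 4 (delete): buffer="ywuipe" (len 6), cursors c1@0 c2@3 c3@3 c4@3, authorship ......
After op 5 (delete): buffer="ipe" (len 3), cursors c1@0 c2@0 c3@0 c4@0, authorship ...
After op 6 (move_left): buffer="ipe" (len 3), cursors c1@0 c2@0 c3@0 c4@0, authorship ...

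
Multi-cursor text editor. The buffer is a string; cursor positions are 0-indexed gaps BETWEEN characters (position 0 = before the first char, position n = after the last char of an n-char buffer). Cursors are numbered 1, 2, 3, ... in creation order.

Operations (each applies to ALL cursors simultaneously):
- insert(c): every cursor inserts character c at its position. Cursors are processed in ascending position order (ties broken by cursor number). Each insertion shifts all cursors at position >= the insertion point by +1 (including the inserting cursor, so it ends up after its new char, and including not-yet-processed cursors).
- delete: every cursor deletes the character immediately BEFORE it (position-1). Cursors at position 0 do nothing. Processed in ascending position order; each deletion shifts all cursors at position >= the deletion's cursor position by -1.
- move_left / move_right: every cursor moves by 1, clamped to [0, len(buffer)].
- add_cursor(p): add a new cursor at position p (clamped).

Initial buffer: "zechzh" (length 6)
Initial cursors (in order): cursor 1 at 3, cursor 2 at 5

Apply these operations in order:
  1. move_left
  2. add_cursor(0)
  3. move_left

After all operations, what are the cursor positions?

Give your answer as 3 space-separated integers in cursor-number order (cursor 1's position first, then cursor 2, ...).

Answer: 1 3 0

Derivation:
After op 1 (move_left): buffer="zechzh" (len 6), cursors c1@2 c2@4, authorship ......
After op 2 (add_cursor(0)): buffer="zechzh" (len 6), cursors c3@0 c1@2 c2@4, authorship ......
After op 3 (move_left): buffer="zechzh" (len 6), cursors c3@0 c1@1 c2@3, authorship ......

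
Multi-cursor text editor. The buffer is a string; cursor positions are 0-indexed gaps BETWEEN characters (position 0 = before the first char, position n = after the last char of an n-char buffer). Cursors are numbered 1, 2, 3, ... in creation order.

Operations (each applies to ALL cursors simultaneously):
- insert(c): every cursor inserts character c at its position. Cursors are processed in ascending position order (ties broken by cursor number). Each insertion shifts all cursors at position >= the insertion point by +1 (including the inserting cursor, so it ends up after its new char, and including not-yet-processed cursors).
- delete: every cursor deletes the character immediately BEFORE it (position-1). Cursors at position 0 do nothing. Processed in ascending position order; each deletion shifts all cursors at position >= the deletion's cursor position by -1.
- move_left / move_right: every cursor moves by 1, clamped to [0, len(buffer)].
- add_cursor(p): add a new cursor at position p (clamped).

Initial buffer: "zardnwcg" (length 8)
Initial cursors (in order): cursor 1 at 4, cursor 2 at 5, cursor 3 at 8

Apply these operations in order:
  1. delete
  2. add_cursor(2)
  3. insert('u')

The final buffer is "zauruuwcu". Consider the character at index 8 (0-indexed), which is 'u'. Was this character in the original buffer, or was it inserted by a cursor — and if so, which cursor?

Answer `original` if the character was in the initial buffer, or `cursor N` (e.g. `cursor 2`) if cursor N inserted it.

Answer: cursor 3

Derivation:
After op 1 (delete): buffer="zarwc" (len 5), cursors c1@3 c2@3 c3@5, authorship .....
After op 2 (add_cursor(2)): buffer="zarwc" (len 5), cursors c4@2 c1@3 c2@3 c3@5, authorship .....
After op 3 (insert('u')): buffer="zauruuwcu" (len 9), cursors c4@3 c1@6 c2@6 c3@9, authorship ..4.12..3
Authorship (.=original, N=cursor N): . . 4 . 1 2 . . 3
Index 8: author = 3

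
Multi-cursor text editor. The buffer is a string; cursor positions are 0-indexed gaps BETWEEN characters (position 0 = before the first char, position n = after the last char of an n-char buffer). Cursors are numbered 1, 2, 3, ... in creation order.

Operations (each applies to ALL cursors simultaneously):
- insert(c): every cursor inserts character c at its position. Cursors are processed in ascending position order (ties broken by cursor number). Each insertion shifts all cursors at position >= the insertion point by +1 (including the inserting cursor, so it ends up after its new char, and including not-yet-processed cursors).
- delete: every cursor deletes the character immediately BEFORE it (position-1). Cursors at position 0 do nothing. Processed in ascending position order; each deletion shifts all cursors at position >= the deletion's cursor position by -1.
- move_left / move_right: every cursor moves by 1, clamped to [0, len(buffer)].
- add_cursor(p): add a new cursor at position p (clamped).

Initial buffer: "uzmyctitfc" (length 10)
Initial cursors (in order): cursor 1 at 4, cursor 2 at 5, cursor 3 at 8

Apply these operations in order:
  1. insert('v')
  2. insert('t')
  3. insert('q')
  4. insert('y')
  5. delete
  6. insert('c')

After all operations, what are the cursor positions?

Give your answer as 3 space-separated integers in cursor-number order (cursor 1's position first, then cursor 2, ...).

After op 1 (insert('v')): buffer="uzmyvcvtitvfc" (len 13), cursors c1@5 c2@7 c3@11, authorship ....1.2...3..
After op 2 (insert('t')): buffer="uzmyvtcvttitvtfc" (len 16), cursors c1@6 c2@9 c3@14, authorship ....11.22...33..
After op 3 (insert('q')): buffer="uzmyvtqcvtqtitvtqfc" (len 19), cursors c1@7 c2@11 c3@17, authorship ....111.222...333..
After op 4 (insert('y')): buffer="uzmyvtqycvtqytitvtqyfc" (len 22), cursors c1@8 c2@13 c3@20, authorship ....1111.2222...3333..
After op 5 (delete): buffer="uzmyvtqcvtqtitvtqfc" (len 19), cursors c1@7 c2@11 c3@17, authorship ....111.222...333..
After op 6 (insert('c')): buffer="uzmyvtqccvtqctitvtqcfc" (len 22), cursors c1@8 c2@13 c3@20, authorship ....1111.2222...3333..

Answer: 8 13 20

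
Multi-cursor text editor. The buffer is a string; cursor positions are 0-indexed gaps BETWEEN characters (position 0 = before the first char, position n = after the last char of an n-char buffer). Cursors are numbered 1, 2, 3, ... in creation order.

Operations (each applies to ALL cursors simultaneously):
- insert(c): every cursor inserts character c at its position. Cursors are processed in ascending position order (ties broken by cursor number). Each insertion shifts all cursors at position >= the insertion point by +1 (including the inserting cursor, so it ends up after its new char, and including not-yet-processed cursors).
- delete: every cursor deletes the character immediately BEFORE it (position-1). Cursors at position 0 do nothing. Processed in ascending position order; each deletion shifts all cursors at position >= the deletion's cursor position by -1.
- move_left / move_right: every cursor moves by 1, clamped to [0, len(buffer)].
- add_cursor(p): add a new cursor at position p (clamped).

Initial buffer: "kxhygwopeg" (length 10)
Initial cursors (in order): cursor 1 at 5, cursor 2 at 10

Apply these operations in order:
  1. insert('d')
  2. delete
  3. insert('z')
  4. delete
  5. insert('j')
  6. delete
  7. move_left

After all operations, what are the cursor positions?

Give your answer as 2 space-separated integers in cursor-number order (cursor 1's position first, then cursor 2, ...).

After op 1 (insert('d')): buffer="kxhygdwopegd" (len 12), cursors c1@6 c2@12, authorship .....1.....2
After op 2 (delete): buffer="kxhygwopeg" (len 10), cursors c1@5 c2@10, authorship ..........
After op 3 (insert('z')): buffer="kxhygzwopegz" (len 12), cursors c1@6 c2@12, authorship .....1.....2
After op 4 (delete): buffer="kxhygwopeg" (len 10), cursors c1@5 c2@10, authorship ..........
After op 5 (insert('j')): buffer="kxhygjwopegj" (len 12), cursors c1@6 c2@12, authorship .....1.....2
After op 6 (delete): buffer="kxhygwopeg" (len 10), cursors c1@5 c2@10, authorship ..........
After op 7 (move_left): buffer="kxhygwopeg" (len 10), cursors c1@4 c2@9, authorship ..........

Answer: 4 9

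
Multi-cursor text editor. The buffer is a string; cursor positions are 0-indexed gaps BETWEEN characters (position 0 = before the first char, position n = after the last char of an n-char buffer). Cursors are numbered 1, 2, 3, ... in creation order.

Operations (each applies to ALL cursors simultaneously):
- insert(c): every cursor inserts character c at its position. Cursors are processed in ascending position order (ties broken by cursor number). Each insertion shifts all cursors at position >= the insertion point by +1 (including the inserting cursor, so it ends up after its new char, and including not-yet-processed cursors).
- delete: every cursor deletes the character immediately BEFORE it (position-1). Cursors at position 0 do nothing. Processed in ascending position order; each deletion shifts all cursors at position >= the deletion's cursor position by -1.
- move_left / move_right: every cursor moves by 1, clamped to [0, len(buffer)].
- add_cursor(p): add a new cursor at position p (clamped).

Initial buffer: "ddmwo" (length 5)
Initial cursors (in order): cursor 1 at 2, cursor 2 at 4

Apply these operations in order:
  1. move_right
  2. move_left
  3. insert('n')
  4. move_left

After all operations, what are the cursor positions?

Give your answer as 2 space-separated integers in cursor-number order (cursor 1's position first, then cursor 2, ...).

After op 1 (move_right): buffer="ddmwo" (len 5), cursors c1@3 c2@5, authorship .....
After op 2 (move_left): buffer="ddmwo" (len 5), cursors c1@2 c2@4, authorship .....
After op 3 (insert('n')): buffer="ddnmwno" (len 7), cursors c1@3 c2@6, authorship ..1..2.
After op 4 (move_left): buffer="ddnmwno" (len 7), cursors c1@2 c2@5, authorship ..1..2.

Answer: 2 5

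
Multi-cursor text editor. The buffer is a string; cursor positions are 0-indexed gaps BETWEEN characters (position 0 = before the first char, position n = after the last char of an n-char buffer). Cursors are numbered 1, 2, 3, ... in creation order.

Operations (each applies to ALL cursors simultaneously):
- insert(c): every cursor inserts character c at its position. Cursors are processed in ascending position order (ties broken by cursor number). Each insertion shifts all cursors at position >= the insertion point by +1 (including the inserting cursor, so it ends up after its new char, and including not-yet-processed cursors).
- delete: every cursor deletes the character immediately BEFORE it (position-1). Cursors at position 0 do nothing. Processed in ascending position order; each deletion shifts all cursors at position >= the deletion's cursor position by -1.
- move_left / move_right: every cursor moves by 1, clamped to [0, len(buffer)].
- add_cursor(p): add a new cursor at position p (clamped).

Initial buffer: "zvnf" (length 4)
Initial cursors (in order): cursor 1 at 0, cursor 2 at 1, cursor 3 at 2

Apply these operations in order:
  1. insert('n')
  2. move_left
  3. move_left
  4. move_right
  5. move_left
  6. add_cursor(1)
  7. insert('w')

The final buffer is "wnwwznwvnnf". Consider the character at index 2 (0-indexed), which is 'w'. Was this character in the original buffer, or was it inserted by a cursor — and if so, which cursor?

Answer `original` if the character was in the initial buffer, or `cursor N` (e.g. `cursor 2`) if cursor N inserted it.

Answer: cursor 2

Derivation:
After op 1 (insert('n')): buffer="nznvnnf" (len 7), cursors c1@1 c2@3 c3@5, authorship 1.2.3..
After op 2 (move_left): buffer="nznvnnf" (len 7), cursors c1@0 c2@2 c3@4, authorship 1.2.3..
After op 3 (move_left): buffer="nznvnnf" (len 7), cursors c1@0 c2@1 c3@3, authorship 1.2.3..
After op 4 (move_right): buffer="nznvnnf" (len 7), cursors c1@1 c2@2 c3@4, authorship 1.2.3..
After op 5 (move_left): buffer="nznvnnf" (len 7), cursors c1@0 c2@1 c3@3, authorship 1.2.3..
After op 6 (add_cursor(1)): buffer="nznvnnf" (len 7), cursors c1@0 c2@1 c4@1 c3@3, authorship 1.2.3..
After op 7 (insert('w')): buffer="wnwwznwvnnf" (len 11), cursors c1@1 c2@4 c4@4 c3@7, authorship 1124.23.3..
Authorship (.=original, N=cursor N): 1 1 2 4 . 2 3 . 3 . .
Index 2: author = 2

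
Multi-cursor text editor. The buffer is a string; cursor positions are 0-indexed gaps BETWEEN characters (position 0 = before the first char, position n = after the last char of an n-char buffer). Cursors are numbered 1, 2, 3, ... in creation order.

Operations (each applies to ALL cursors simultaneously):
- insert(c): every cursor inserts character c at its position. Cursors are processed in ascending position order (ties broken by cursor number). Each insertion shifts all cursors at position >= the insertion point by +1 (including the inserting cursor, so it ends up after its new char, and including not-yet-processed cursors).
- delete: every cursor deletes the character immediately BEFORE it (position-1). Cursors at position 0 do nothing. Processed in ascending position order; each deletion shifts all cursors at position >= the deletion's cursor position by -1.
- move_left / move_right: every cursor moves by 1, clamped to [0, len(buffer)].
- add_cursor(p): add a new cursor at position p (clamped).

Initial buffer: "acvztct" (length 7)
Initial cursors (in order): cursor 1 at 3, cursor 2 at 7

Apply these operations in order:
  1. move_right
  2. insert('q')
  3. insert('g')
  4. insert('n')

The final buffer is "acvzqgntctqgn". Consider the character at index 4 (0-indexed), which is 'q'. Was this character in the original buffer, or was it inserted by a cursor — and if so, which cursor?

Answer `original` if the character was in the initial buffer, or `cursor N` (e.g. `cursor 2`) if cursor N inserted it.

After op 1 (move_right): buffer="acvztct" (len 7), cursors c1@4 c2@7, authorship .......
After op 2 (insert('q')): buffer="acvzqtctq" (len 9), cursors c1@5 c2@9, authorship ....1...2
After op 3 (insert('g')): buffer="acvzqgtctqg" (len 11), cursors c1@6 c2@11, authorship ....11...22
After op 4 (insert('n')): buffer="acvzqgntctqgn" (len 13), cursors c1@7 c2@13, authorship ....111...222
Authorship (.=original, N=cursor N): . . . . 1 1 1 . . . 2 2 2
Index 4: author = 1

Answer: cursor 1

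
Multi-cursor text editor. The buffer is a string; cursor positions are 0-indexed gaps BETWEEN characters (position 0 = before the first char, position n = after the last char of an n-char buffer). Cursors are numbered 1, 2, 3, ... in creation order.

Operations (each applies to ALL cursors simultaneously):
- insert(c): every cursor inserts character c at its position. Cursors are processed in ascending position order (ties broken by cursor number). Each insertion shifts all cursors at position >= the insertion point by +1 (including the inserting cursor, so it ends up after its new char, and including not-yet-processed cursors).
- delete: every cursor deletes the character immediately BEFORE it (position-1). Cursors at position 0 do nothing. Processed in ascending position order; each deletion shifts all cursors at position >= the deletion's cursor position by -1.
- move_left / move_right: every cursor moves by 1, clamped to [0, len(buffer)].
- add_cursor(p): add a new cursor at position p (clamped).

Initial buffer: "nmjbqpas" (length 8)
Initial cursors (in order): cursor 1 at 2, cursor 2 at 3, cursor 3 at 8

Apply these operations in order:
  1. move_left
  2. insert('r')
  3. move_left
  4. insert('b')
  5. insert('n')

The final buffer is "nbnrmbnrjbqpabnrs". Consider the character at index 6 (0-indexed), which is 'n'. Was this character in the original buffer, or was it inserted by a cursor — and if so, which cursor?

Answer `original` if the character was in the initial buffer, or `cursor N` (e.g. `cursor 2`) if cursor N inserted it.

Answer: cursor 2

Derivation:
After op 1 (move_left): buffer="nmjbqpas" (len 8), cursors c1@1 c2@2 c3@7, authorship ........
After op 2 (insert('r')): buffer="nrmrjbqpars" (len 11), cursors c1@2 c2@4 c3@10, authorship .1.2.....3.
After op 3 (move_left): buffer="nrmrjbqpars" (len 11), cursors c1@1 c2@3 c3@9, authorship .1.2.....3.
After op 4 (insert('b')): buffer="nbrmbrjbqpabrs" (len 14), cursors c1@2 c2@5 c3@12, authorship .11.22.....33.
After op 5 (insert('n')): buffer="nbnrmbnrjbqpabnrs" (len 17), cursors c1@3 c2@7 c3@15, authorship .111.222.....333.
Authorship (.=original, N=cursor N): . 1 1 1 . 2 2 2 . . . . . 3 3 3 .
Index 6: author = 2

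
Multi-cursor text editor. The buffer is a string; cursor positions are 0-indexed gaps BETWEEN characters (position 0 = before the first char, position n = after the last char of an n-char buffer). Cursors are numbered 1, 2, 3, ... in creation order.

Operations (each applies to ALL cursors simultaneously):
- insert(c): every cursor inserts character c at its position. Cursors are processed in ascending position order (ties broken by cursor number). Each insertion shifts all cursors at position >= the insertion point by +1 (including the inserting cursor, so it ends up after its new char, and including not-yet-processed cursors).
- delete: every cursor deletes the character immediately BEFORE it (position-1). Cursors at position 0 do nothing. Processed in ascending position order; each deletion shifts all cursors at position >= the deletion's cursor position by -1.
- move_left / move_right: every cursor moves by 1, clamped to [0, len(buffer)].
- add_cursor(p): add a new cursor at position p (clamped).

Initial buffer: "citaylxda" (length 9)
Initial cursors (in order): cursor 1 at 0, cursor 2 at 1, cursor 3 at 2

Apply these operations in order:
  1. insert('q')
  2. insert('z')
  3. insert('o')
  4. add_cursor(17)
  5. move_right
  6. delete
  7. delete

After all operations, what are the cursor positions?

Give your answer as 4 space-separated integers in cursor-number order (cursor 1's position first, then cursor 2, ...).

Answer: 2 4 6 10

Derivation:
After op 1 (insert('q')): buffer="qcqiqtaylxda" (len 12), cursors c1@1 c2@3 c3@5, authorship 1.2.3.......
After op 2 (insert('z')): buffer="qzcqziqztaylxda" (len 15), cursors c1@2 c2@5 c3@8, authorship 11.22.33.......
After op 3 (insert('o')): buffer="qzocqzoiqzotaylxda" (len 18), cursors c1@3 c2@7 c3@11, authorship 111.222.333.......
After op 4 (add_cursor(17)): buffer="qzocqzoiqzotaylxda" (len 18), cursors c1@3 c2@7 c3@11 c4@17, authorship 111.222.333.......
After op 5 (move_right): buffer="qzocqzoiqzotaylxda" (len 18), cursors c1@4 c2@8 c3@12 c4@18, authorship 111.222.333.......
After op 6 (delete): buffer="qzoqzoqzoaylxd" (len 14), cursors c1@3 c2@6 c3@9 c4@14, authorship 111222333.....
After op 7 (delete): buffer="qzqzqzaylx" (len 10), cursors c1@2 c2@4 c3@6 c4@10, authorship 112233....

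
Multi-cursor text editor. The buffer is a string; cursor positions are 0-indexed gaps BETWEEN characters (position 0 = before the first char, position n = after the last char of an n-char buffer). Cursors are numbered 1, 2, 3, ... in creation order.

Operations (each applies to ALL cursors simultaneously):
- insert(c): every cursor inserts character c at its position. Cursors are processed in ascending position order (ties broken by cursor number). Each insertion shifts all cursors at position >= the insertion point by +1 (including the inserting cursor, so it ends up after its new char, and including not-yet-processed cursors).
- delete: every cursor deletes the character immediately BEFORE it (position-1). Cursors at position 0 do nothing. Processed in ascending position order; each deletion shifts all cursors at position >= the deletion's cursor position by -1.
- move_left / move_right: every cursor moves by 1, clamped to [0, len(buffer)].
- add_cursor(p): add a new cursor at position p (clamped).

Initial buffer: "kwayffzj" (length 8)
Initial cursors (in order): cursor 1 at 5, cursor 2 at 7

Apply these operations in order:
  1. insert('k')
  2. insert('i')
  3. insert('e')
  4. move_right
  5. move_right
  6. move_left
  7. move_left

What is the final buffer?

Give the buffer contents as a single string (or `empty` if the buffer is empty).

After op 1 (insert('k')): buffer="kwayfkfzkj" (len 10), cursors c1@6 c2@9, authorship .....1..2.
After op 2 (insert('i')): buffer="kwayfkifzkij" (len 12), cursors c1@7 c2@11, authorship .....11..22.
After op 3 (insert('e')): buffer="kwayfkiefzkiej" (len 14), cursors c1@8 c2@13, authorship .....111..222.
After op 4 (move_right): buffer="kwayfkiefzkiej" (len 14), cursors c1@9 c2@14, authorship .....111..222.
After op 5 (move_right): buffer="kwayfkiefzkiej" (len 14), cursors c1@10 c2@14, authorship .....111..222.
After op 6 (move_left): buffer="kwayfkiefzkiej" (len 14), cursors c1@9 c2@13, authorship .....111..222.
After op 7 (move_left): buffer="kwayfkiefzkiej" (len 14), cursors c1@8 c2@12, authorship .....111..222.

Answer: kwayfkiefzkiej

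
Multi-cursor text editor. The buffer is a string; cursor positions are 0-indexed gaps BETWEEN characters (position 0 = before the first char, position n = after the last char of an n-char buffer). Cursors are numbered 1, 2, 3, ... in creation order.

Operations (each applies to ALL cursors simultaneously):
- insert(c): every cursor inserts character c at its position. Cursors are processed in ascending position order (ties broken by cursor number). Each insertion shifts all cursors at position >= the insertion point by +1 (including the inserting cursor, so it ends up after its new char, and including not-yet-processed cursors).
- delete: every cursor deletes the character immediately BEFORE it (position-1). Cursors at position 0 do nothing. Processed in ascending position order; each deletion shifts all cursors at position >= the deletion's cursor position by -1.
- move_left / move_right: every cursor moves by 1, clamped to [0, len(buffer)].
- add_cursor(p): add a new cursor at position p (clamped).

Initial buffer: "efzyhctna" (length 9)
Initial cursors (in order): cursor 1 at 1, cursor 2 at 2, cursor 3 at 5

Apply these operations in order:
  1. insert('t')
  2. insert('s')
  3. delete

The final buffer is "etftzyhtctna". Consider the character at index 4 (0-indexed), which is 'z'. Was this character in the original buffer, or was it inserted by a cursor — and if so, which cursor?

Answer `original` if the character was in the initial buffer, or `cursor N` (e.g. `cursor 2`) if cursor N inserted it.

After op 1 (insert('t')): buffer="etftzyhtctna" (len 12), cursors c1@2 c2@4 c3@8, authorship .1.2...3....
After op 2 (insert('s')): buffer="etsftszyhtsctna" (len 15), cursors c1@3 c2@6 c3@11, authorship .11.22...33....
After op 3 (delete): buffer="etftzyhtctna" (len 12), cursors c1@2 c2@4 c3@8, authorship .1.2...3....
Authorship (.=original, N=cursor N): . 1 . 2 . . . 3 . . . .
Index 4: author = original

Answer: original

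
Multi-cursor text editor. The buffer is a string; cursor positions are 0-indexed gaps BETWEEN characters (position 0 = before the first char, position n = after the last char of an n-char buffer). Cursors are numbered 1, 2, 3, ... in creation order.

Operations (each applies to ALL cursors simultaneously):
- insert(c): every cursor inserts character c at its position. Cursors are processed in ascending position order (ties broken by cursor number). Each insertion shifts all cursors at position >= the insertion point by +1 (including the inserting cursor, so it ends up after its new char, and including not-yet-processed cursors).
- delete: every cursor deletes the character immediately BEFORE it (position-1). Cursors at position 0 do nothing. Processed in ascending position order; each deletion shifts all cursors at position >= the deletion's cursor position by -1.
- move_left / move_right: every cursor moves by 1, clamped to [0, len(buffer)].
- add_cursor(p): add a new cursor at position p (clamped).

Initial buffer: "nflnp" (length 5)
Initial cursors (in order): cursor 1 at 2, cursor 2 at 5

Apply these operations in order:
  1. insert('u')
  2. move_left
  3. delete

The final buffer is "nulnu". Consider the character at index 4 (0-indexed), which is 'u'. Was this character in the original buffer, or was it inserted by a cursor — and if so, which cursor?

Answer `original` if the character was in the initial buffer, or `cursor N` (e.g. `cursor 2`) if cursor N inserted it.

After op 1 (insert('u')): buffer="nfulnpu" (len 7), cursors c1@3 c2@7, authorship ..1...2
After op 2 (move_left): buffer="nfulnpu" (len 7), cursors c1@2 c2@6, authorship ..1...2
After op 3 (delete): buffer="nulnu" (len 5), cursors c1@1 c2@4, authorship .1..2
Authorship (.=original, N=cursor N): . 1 . . 2
Index 4: author = 2

Answer: cursor 2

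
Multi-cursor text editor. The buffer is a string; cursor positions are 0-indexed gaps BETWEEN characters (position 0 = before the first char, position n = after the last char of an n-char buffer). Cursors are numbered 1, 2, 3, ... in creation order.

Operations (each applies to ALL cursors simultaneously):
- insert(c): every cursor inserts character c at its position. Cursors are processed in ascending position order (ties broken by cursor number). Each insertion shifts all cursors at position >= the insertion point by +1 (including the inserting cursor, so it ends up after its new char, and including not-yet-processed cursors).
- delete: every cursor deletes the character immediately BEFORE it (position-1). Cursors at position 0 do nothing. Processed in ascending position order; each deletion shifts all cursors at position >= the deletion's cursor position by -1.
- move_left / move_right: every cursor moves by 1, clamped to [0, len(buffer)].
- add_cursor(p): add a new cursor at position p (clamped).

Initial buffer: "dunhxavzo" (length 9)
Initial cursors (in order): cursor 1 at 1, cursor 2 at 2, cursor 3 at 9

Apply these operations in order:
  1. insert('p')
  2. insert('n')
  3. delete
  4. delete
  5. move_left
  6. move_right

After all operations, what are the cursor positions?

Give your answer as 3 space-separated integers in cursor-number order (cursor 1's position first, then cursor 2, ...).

Answer: 1 2 9

Derivation:
After op 1 (insert('p')): buffer="dpupnhxavzop" (len 12), cursors c1@2 c2@4 c3@12, authorship .1.2.......3
After op 2 (insert('n')): buffer="dpnupnnhxavzopn" (len 15), cursors c1@3 c2@6 c3@15, authorship .11.22.......33
After op 3 (delete): buffer="dpupnhxavzop" (len 12), cursors c1@2 c2@4 c3@12, authorship .1.2.......3
After op 4 (delete): buffer="dunhxavzo" (len 9), cursors c1@1 c2@2 c3@9, authorship .........
After op 5 (move_left): buffer="dunhxavzo" (len 9), cursors c1@0 c2@1 c3@8, authorship .........
After op 6 (move_right): buffer="dunhxavzo" (len 9), cursors c1@1 c2@2 c3@9, authorship .........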